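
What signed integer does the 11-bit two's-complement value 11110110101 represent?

MSB is 1, so the value is negative.
Invert: 00001001010. Add 1: 00001001011 = 75. So the value is −75.

-75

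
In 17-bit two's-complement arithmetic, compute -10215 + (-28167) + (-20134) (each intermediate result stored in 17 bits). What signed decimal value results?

-58516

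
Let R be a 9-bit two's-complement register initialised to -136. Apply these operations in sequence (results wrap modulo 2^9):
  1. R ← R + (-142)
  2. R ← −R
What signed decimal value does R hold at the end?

-234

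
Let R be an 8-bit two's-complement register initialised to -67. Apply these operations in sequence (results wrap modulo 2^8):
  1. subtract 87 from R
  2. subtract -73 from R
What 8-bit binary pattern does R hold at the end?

Start: R = -67 = 10111101.
R = -67 − 87 = -154; wraps to 102 = 01100110
R = 102 − (-73) = 175; wraps to -81 = 10101111

10101111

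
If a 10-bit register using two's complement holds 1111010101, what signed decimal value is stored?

MSB is 1, so the value is negative.
Unsigned reading: 981. Subtract 2^10 = 1024: 981 − 1024 = -43.

-43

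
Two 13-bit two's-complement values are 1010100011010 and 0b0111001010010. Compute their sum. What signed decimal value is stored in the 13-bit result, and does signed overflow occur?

876; no overflow

1010100011010 = -2790 (signed)
0b0111001010010 → 0111001010010 = 3666 (signed)
  1010100011010
+ 0111001010010
= 0001101101100  (discard carry-out 1)
Result 0001101101100: MSB = 0 → value 876.
Addends have opposite signs, so signed overflow cannot occur.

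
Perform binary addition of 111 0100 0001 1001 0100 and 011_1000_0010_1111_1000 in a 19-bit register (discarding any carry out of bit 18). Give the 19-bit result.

0101100010010001100

  1110100000110010100
+ 0111000001011111000
= 0101100010010001100  (discard carry-out 1)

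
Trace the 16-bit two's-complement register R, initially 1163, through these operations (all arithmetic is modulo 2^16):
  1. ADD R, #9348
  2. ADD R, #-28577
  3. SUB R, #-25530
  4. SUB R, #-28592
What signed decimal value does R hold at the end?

-29480

Start: R = 1163 = 0000010010001011.
R = 1163 + 9348 = 10511 = 0010100100001111
R = 10511 + (-28577) = -18066 = 1011100101101110
R = -18066 − (-25530) = 7464 = 0001110100101000
R = 7464 − (-28592) = 36056; wraps to -29480 = 1000110011011000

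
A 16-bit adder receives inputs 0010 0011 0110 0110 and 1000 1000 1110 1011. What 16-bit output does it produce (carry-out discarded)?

  0010001101100110
+ 1000100011101011
= 1010110001010001

1010110001010001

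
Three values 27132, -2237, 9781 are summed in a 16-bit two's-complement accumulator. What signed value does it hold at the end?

-30860

27132 + (-2237) = 24895 (0110000100111111)
24895 + 9781 = 34676 → wraps to -30860 (1000011101110100)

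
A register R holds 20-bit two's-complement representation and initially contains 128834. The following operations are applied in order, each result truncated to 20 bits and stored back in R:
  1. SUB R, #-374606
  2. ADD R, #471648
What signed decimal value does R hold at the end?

Start: R = 128834 = 00011111011101000010.
R = 128834 − (-374606) = 503440 = 01111010111010010000
R = 503440 + 471648 = 975088; wraps to -73488 = 11101110000011110000

-73488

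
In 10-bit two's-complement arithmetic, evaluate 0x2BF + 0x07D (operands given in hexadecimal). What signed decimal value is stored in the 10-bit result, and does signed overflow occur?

-196; no overflow

0x2BF = 1010111111 = -321 (signed)
0x07D = 0001111101 = 125 (signed)
  1010111111
+ 0001111101
= 1100111100
Result 1100111100: MSB = 1 → 828 − 1024 = -196.
Addends have opposite signs, so signed overflow cannot occur.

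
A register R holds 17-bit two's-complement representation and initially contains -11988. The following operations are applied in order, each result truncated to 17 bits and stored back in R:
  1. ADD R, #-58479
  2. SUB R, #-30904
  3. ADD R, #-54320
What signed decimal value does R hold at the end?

37189

Start: R = -11988 = 11101000100101100.
R = -11988 + (-58479) = -70467; wraps to 60605 = 01110110010111101
R = 60605 − (-30904) = 91509; wraps to -39563 = 10110010101110101
R = -39563 + (-54320) = -93883; wraps to 37189 = 01001000101000101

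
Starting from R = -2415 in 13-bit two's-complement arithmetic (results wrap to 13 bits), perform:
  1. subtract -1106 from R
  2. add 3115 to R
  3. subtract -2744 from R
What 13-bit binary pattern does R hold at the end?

1000111000110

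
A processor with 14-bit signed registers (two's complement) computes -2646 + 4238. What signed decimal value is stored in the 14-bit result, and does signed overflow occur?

-2646 → 11010110101010
4238 → 01000010001110
  11010110101010
+ 01000010001110
= 00011000111000  (discard carry-out 1)
Result 00011000111000: MSB = 0 → value 1592.
Addends have opposite signs, so signed overflow cannot occur.

1592; no overflow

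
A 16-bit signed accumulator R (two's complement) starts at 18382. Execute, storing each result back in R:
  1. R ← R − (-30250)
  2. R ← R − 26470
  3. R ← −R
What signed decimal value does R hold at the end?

Start: R = 18382 = 0100011111001110.
R = 18382 − (-30250) = 48632; wraps to -16904 = 1011110111111000
R = -16904 − 26470 = -43374; wraps to 22162 = 0101011010010010
R = −(22162) = -22162 = 1010100101101110

-22162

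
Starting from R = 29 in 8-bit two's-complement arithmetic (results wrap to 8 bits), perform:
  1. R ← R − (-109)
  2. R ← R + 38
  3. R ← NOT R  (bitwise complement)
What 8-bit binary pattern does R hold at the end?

01001111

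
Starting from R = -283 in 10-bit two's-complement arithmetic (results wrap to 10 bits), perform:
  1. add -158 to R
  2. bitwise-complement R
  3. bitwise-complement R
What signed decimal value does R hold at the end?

Start: R = -283 = 1011100101.
R = -283 + (-158) = -441 = 1001000111
R = NOT 1001000111 = 0110111000 = 440
R = NOT 0110111000 = 1001000111 = -441

-441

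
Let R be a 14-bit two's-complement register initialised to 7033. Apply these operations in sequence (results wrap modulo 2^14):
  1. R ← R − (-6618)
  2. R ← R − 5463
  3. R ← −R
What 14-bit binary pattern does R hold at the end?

Start: R = 7033 = 01101101111001.
R = 7033 − (-6618) = 13651; wraps to -2733 = 11010101010011
R = -2733 − 5463 = -8196; wraps to 8188 = 01111111111100
R = −(8188) = -8188 = 10000000000100

10000000000100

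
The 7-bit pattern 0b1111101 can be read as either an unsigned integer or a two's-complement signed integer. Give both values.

unsigned = 125, signed = -3

Unsigned: 1111101 = 125.
Signed: MSB=1 → 125 − 128 = -3.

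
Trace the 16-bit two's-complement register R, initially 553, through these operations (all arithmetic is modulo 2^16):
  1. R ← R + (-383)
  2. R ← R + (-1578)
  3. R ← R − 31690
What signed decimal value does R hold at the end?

Start: R = 553 = 0000001000101001.
R = 553 + (-383) = 170 = 0000000010101010
R = 170 + (-1578) = -1408 = 1111101010000000
R = -1408 − 31690 = -33098; wraps to 32438 = 0111111010110110

32438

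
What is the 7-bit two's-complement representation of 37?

0100101

37 is non-negative, so write it directly in 7 bits: 0100101.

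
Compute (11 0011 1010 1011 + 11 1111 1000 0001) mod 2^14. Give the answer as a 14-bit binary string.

11001100101100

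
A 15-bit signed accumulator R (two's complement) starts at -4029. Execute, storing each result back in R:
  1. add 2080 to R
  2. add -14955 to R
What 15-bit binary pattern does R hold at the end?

011110111111000

Start: R = -4029 = 111000001000011.
R = -4029 + 2080 = -1949 = 111100001100011
R = -1949 + (-14955) = -16904; wraps to 15864 = 011110111111000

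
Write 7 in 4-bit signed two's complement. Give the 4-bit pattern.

0111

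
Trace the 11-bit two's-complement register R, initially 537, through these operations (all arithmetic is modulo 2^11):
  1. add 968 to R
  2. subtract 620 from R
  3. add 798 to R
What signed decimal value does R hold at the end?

Start: R = 537 = 01000011001.
R = 537 + 968 = 1505; wraps to -543 = 10111100001
R = -543 − 620 = -1163; wraps to 885 = 01101110101
R = 885 + 798 = 1683; wraps to -365 = 11010010011

-365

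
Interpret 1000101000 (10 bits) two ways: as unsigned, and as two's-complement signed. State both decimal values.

unsigned = 552, signed = -472

Unsigned: 1000101000 = 552.
Signed: MSB=1 → 552 − 1024 = -472.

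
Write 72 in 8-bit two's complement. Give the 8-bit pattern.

01001000

72 is non-negative, so write it directly in 8 bits: 01001000.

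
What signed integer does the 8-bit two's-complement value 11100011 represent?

MSB is 1, so the value is negative.
Unsigned reading: 227. Subtract 2^8 = 256: 227 − 256 = -29.

-29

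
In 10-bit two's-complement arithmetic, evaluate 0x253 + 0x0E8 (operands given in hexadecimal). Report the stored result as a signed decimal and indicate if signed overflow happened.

0x253 = 1001010011 = -429 (signed)
0x0E8 = 0011101000 = 232 (signed)
  1001010011
+ 0011101000
= 1100111011
Result 1100111011: MSB = 1 → 827 − 1024 = -197.
Addends have opposite signs, so signed overflow cannot occur.

-197; no overflow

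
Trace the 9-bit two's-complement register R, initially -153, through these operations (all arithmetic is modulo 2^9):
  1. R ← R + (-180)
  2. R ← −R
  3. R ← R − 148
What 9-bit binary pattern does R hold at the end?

010111001

Start: R = -153 = 101100111.
R = -153 + (-180) = -333; wraps to 179 = 010110011
R = −(179) = -179 = 101001101
R = -179 − 148 = -327; wraps to 185 = 010111001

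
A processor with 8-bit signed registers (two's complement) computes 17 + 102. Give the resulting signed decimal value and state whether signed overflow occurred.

17 → 00010001
102 → 01100110
  00010001
+ 01100110
= 01110111
Result 01110111: MSB = 0 → value 119.
Both addends are non-negative and so is the stored result: no signed overflow.

119; no overflow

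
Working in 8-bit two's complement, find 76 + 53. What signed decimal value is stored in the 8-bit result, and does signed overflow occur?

-127; overflow

76 → 01001100
53 → 00110101
  01001100
+ 00110101
= 10000001
Result 10000001: MSB = 1 → 129 − 256 = -127.
Both addends are non-negative but the stored result is negative: signed overflow. The true value 76 + 53 = 129 lies outside [-128, 127].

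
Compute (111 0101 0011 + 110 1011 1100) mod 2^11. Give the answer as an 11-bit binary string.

11000001111

  11101010011
+ 11010111100
= 11000001111  (discard carry-out 1)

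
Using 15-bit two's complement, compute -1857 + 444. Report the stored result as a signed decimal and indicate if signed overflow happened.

-1857 → 111100010111111
444 → 000000110111100
  111100010111111
+ 000000110111100
= 111101001111011
Result 111101001111011: MSB = 1 → 31355 − 32768 = -1413.
Addends have opposite signs, so signed overflow cannot occur.

-1413; no overflow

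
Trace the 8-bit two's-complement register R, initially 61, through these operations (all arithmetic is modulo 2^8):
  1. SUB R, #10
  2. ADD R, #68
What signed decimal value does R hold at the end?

Start: R = 61 = 00111101.
R = 61 − 10 = 51 = 00110011
R = 51 + 68 = 119 = 01110111

119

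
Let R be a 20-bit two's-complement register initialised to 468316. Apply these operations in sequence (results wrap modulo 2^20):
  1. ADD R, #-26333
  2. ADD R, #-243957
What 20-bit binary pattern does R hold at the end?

Start: R = 468316 = 01110010010101011100.
R = 468316 + (-26333) = 441983 = 01101011111001111111
R = 441983 + (-243957) = 198026 = 00110000010110001010

00110000010110001010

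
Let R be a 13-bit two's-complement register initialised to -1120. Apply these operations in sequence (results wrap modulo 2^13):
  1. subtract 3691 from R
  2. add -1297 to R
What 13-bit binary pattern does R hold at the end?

0100000100100

Start: R = -1120 = 1101110100000.
R = -1120 − 3691 = -4811; wraps to 3381 = 0110100110101
R = 3381 + (-1297) = 2084 = 0100000100100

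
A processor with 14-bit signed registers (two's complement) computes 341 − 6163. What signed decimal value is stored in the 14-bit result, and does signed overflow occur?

341 → 00000101010101
6163 → 01100000010011
Subtract via negate-and-add: invert 01100000010011 + 1 = 10011111101101 (i.e. -6163).
  00000101010101
+ 10011111101101
= 10100101000010
Result 10100101000010: MSB = 1 → 10562 − 16384 = -5822.
Addends (after negating the subtrahend) have opposite signs, so signed overflow cannot occur.

-5822; no overflow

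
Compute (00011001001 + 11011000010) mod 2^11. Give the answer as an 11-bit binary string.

11110001011

  00011001001
+ 11011000010
= 11110001011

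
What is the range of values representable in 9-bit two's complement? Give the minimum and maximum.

Minimum: −2^8 = -256.
Maximum: 2^8 − 1 = 255.

min = -256, max = 255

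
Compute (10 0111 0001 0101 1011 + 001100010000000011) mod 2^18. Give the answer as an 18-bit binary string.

  100111000101011011
+ 001100010000000011
= 110011010101011110

110011010101011110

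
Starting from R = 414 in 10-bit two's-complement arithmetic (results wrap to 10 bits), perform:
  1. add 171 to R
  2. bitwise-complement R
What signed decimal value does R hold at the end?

438

Start: R = 414 = 0110011110.
R = 414 + 171 = 585; wraps to -439 = 1001001001
R = NOT 1001001001 = 0110110110 = 438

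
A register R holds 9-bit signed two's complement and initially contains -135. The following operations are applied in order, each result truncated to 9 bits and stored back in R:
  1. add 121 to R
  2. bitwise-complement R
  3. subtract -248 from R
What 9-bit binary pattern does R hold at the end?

Start: R = -135 = 101111001.
R = -135 + 121 = -14 = 111110010
R = NOT 111110010 = 000001101 = 13
R = 13 − (-248) = 261; wraps to -251 = 100000101

100000101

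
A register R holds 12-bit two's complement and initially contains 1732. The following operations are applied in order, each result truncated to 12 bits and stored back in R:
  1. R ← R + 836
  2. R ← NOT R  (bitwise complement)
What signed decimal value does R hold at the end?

1527

Start: R = 1732 = 011011000100.
R = 1732 + 836 = 2568; wraps to -1528 = 101000001000
R = NOT 101000001000 = 010111110111 = 1527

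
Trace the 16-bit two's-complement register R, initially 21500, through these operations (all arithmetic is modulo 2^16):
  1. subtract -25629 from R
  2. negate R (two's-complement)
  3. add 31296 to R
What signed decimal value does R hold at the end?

-15833

Start: R = 21500 = 0101001111111100.
R = 21500 − (-25629) = 47129; wraps to -18407 = 1011100000011001
R = −(-18407) = 18407 = 0100011111100111
R = 18407 + 31296 = 49703; wraps to -15833 = 1100001000100111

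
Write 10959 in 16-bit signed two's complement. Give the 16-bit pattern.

10959 is non-negative, so write it directly in 16 bits: 0010101011001111.

0010101011001111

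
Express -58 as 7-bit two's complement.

|-58| = 58 = 0111010 in 7 bits.
Invert the bits: 1000101. Add 1: 1000110.
Check: 1000110 reads as 70 − 128 = -58.

1000110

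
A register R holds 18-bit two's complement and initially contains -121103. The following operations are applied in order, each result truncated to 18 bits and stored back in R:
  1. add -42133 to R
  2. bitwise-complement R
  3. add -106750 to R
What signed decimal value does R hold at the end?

Start: R = -121103 = 100010011011110001.
R = -121103 + (-42133) = -163236; wraps to 98908 = 011000001001011100
R = NOT 011000001001011100 = 100111110110100011 = -98909
R = -98909 + (-106750) = -205659; wraps to 56485 = 001101110010100101

56485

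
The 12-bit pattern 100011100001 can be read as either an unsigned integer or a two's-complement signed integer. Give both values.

Unsigned: 100011100001 = 2273.
Signed: MSB=1 → 2273 − 4096 = -1823.

unsigned = 2273, signed = -1823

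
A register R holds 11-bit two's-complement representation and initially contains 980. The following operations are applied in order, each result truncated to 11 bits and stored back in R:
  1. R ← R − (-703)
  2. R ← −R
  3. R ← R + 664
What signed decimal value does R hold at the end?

-1019

Start: R = 980 = 01111010100.
R = 980 − (-703) = 1683; wraps to -365 = 11010010011
R = −(-365) = 365 = 00101101101
R = 365 + 664 = 1029; wraps to -1019 = 10000000101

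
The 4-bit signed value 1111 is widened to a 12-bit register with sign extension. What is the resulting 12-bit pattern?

111111111111

MSB of 1111 is 1; replicate it into the new high bits.
11111111|1111 → 111111111111 (still -1).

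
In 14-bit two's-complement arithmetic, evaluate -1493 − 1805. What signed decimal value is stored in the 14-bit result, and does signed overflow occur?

-3298; no overflow

-1493 → 11101000101011
1805 → 00011100001101
Subtract via negate-and-add: invert 00011100001101 + 1 = 11100011110011 (i.e. -1805).
  11101000101011
+ 11100011110011
= 11001100011110  (discard carry-out 1)
Result 11001100011110: MSB = 1 → 13086 − 16384 = -3298.
Both addends (after negating the subtrahend) are negative and so is the stored result: no signed overflow.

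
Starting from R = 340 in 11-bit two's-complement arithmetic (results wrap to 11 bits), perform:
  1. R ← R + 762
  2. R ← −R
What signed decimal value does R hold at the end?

946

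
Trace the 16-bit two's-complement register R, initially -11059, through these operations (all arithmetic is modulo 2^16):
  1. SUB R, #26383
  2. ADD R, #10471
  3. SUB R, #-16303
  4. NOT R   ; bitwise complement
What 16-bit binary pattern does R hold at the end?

Start: R = -11059 = 1101010011001101.
R = -11059 − 26383 = -37442; wraps to 28094 = 0110110110111110
R = 28094 + 10471 = 38565; wraps to -26971 = 1001011010100101
R = -26971 − (-16303) = -10668 = 1101011001010100
R = NOT 1101011001010100 = 0010100110101011 = 10667

0010100110101011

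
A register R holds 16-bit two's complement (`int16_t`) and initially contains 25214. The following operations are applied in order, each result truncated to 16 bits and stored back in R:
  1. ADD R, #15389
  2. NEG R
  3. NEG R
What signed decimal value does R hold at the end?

-24933

Start: R = 25214 = 0110001001111110.
R = 25214 + 15389 = 40603; wraps to -24933 = 1001111010011011
R = −(-24933) = 24933 = 0110000101100101
R = −(24933) = -24933 = 1001111010011011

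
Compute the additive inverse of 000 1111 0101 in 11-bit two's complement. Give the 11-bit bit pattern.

Invert: 11100001010. Add 1: 11100001011.

11100001011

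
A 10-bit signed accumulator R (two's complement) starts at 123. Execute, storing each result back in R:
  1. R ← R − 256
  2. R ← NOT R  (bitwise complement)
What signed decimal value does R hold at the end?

Start: R = 123 = 0001111011.
R = 123 − 256 = -133 = 1101111011
R = NOT 1101111011 = 0010000100 = 132

132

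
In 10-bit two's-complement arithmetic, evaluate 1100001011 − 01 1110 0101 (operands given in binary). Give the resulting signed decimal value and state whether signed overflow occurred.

294; overflow

1100001011 = -245 (signed)
01 1110 0101 → 0111100101 = 485 (signed)
Subtract via negate-and-add: invert 0111100101 + 1 = 1000011011 (i.e. -485).
  1100001011
+ 1000011011
= 0100100110  (discard carry-out 1)
Result 0100100110: MSB = 0 → value 294.
Both addends (after negating the subtrahend) are negative but the stored result is non-negative: signed overflow. The true value -245 − 485 = -730 lies outside [-512, 511].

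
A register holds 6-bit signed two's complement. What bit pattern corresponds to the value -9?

110111

|-9| = 9 = 001001 in 6 bits.
Invert the bits: 110110. Add 1: 110111.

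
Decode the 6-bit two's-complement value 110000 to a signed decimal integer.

MSB is 1, so the value is negative.
Unsigned reading: 48. Subtract 2^6 = 64: 48 − 64 = -16.

-16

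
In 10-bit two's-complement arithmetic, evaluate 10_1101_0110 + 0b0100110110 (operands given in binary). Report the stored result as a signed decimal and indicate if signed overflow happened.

12; no overflow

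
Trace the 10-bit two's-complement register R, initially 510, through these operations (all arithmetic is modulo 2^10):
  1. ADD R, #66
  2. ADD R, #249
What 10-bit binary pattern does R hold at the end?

Start: R = 510 = 0111111110.
R = 510 + 66 = 576; wraps to -448 = 1001000000
R = -448 + 249 = -199 = 1100111001

1100111001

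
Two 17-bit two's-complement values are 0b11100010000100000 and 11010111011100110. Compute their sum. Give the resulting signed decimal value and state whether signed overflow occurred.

-36090; no overflow

0b11100010000100000 → 11100010000100000 = -15328 (signed)
11010111011100110 = -20762 (signed)
  11100010000100000
+ 11010111011100110
= 10111001100000110  (discard carry-out 1)
Result 10111001100000110: MSB = 1 → 94982 − 131072 = -36090.
Both addends are negative and so is the stored result: no signed overflow.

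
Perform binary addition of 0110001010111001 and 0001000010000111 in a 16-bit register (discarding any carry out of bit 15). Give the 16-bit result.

0111001101000000

  0110001010111001
+ 0001000010000111
= 0111001101000000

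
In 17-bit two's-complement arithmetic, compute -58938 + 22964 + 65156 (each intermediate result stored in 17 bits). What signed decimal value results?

29182

-58938 + 22964 = -35974 (10111001101111010)
-35974 + 65156 = 29182 (00111000111111110)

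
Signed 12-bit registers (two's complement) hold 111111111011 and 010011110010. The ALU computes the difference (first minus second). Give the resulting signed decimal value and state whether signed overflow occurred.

-1271; no overflow

111111111011 = -5 (signed)
010011110010 = 1266 (signed)
Subtract via negate-and-add: invert 010011110010 + 1 = 101100001110 (i.e. -1266).
  111111111011
+ 101100001110
= 101100001001  (discard carry-out 1)
Result 101100001001: MSB = 1 → 2825 − 4096 = -1271.
Both addends (after negating the subtrahend) are negative and so is the stored result: no signed overflow.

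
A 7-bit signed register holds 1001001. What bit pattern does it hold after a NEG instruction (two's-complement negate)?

Invert: 0110110. Add 1: 0110111.

0110111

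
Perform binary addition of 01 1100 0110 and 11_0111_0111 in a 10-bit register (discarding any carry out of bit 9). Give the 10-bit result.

0100111101

  0111000110
+ 1101110111
= 0100111101  (discard carry-out 1)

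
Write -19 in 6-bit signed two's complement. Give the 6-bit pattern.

101101

|-19| = 19 = 010011 in 6 bits.
Invert the bits: 101100. Add 1: 101101.
Check: 101101 reads as 45 − 64 = -19.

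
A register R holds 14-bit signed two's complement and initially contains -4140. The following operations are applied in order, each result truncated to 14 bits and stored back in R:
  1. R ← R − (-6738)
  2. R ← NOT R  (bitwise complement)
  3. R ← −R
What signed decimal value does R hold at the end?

Start: R = -4140 = 10111111010100.
R = -4140 − (-6738) = 2598 = 00101000100110
R = NOT 00101000100110 = 11010111011001 = -2599
R = −(-2599) = 2599 = 00101000100111

2599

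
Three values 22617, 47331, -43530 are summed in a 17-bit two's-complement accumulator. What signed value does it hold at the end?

22617 + 47331 = 69948 → wraps to -61124 (10001000100111100)
-61124 + (-43530) = -104654 → wraps to 26418 (00110011100110010)

26418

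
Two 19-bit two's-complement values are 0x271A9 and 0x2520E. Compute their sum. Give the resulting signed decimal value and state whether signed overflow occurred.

0x271A9 = 0100111000110101001 = 160169 (signed)
0x2520E = 0100101001000001110 = 152078 (signed)
  0100111000110101001
+ 0100101001000001110
= 1001100001110110111
Result 1001100001110110111: MSB = 1 → 312247 − 524288 = -212041.
Both addends are non-negative but the stored result is negative: signed overflow. The true value 160169 + 152078 = 312247 lies outside [-262144, 262143].

-212041; overflow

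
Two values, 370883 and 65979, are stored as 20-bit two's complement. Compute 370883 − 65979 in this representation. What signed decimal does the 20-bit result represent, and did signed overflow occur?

304904; no overflow

370883 → 01011010100011000011
65979 → 00010000000110111011
Subtract via negate-and-add: invert 00010000000110111011 + 1 = 11101111111001000101 (i.e. -65979).
  01011010100011000011
+ 11101111111001000101
= 01001010011100001000  (discard carry-out 1)
Result 01001010011100001000: MSB = 0 → value 304904.
Addends (after negating the subtrahend) have opposite signs, so signed overflow cannot occur.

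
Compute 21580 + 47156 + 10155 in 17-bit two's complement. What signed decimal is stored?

21580 + 47156 = 68736 → wraps to -62336 (10000110010000000)
-62336 + 10155 = -52181 (10011010000101011)

-52181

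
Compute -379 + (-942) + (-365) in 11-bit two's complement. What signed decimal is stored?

-379 + (-942) = -1321 → wraps to 727 (01011010111)
727 + (-365) = 362 (00101101010)

362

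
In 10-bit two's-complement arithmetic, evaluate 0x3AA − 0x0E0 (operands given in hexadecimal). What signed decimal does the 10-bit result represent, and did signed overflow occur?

0x3AA = 1110101010 = -86 (signed)
0x0E0 = 0011100000 = 224 (signed)
Subtract via negate-and-add: invert 0011100000 + 1 = 1100100000 (i.e. -224).
  1110101010
+ 1100100000
= 1011001010  (discard carry-out 1)
Result 1011001010: MSB = 1 → 714 − 1024 = -310.
Both addends (after negating the subtrahend) are negative and so is the stored result: no signed overflow.

-310; no overflow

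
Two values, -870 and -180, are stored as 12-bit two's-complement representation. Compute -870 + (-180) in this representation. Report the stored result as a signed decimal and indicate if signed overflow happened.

-870 → 110010011010
-180 → 111101001100
  110010011010
+ 111101001100
= 101111100110  (discard carry-out 1)
Result 101111100110: MSB = 1 → 3046 − 4096 = -1050.
Both addends are negative and so is the stored result: no signed overflow.

-1050; no overflow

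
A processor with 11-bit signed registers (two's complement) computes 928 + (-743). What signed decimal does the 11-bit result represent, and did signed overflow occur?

185; no overflow

928 → 01110100000
-743 → 10100011001
  01110100000
+ 10100011001
= 00010111001  (discard carry-out 1)
Result 00010111001: MSB = 0 → value 185.
Addends have opposite signs, so signed overflow cannot occur.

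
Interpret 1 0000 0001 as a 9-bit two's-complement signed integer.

MSB is 1, so the value is negative.
Invert: 011111110. Add 1: 011111111 = 255. So the value is −255.

-255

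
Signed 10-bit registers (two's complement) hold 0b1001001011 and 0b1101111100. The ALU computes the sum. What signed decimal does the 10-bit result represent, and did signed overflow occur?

0b1001001011 → 1001001011 = -437 (signed)
0b1101111100 → 1101111100 = -132 (signed)
  1001001011
+ 1101111100
= 0111000111  (discard carry-out 1)
Result 0111000111: MSB = 0 → value 455.
Both addends are negative but the stored result is non-negative: signed overflow. The true value -437 + (-132) = -569 lies outside [-512, 511].

455; overflow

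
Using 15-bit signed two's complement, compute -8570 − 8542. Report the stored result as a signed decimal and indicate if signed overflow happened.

-8570 → 101111010000110
8542 → 010000101011110
Subtract via negate-and-add: invert 010000101011110 + 1 = 101111010100010 (i.e. -8542).
  101111010000110
+ 101111010100010
= 011110100101000  (discard carry-out 1)
Result 011110100101000: MSB = 0 → value 15656.
Both addends (after negating the subtrahend) are negative but the stored result is non-negative: signed overflow. The true value -8570 − 8542 = -17112 lies outside [-16384, 16383].

15656; overflow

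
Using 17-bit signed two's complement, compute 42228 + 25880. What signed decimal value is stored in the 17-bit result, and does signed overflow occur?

-62964; overflow

42228 → 01010010011110100
25880 → 00110010100011000
  01010010011110100
+ 00110010100011000
= 10000101000001100
Result 10000101000001100: MSB = 1 → 68108 − 131072 = -62964.
Both addends are non-negative but the stored result is negative: signed overflow. The true value 42228 + 25880 = 68108 lies outside [-65536, 65535].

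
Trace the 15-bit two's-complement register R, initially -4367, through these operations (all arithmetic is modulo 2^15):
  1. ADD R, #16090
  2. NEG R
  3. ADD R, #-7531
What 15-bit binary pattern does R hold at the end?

011010011001010

Start: R = -4367 = 110111011110001.
R = -4367 + 16090 = 11723 = 010110111001011
R = −(11723) = -11723 = 101001000110101
R = -11723 + (-7531) = -19254; wraps to 13514 = 011010011001010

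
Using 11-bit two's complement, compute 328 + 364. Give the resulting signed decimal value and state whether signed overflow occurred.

692; no overflow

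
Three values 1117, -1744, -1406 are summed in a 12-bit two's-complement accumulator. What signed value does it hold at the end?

-2033

1117 + (-1744) = -627 (110110001101)
-627 + (-1406) = -2033 (100000001111)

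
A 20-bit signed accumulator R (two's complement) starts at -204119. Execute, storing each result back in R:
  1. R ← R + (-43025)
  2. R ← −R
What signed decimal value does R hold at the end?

Start: R = -204119 = 11001110001010101001.
R = -204119 + (-43025) = -247144 = 11000011101010011000
R = −(-247144) = 247144 = 00111100010101101000

247144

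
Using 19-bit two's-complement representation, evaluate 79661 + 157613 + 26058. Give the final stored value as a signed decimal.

-260956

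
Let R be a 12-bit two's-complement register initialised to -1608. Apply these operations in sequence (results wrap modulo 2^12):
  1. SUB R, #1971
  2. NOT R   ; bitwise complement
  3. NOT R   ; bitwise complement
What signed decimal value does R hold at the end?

517

Start: R = -1608 = 100110111000.
R = -1608 − 1971 = -3579; wraps to 517 = 001000000101
R = NOT 001000000101 = 110111111010 = -518
R = NOT 110111111010 = 001000000101 = 517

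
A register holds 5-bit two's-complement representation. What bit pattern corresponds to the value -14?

|-14| = 14 = 01110 in 5 bits.
Invert the bits: 10001. Add 1: 10010.

10010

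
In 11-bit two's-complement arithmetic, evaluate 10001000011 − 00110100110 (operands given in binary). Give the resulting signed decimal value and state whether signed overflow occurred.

669; overflow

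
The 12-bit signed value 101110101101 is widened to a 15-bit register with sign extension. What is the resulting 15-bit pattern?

MSB of 101110101101 is 1; replicate it into the new high bits.
111|101110101101 → 111101110101101 (still -1107).

111101110101101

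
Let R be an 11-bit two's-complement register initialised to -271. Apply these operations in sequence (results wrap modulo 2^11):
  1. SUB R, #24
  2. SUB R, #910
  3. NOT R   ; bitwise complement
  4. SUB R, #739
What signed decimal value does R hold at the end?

Start: R = -271 = 11011110001.
R = -271 − 24 = -295 = 11011011001
R = -295 − 910 = -1205; wraps to 843 = 01101001011
R = NOT 01101001011 = 10010110100 = -844
R = -844 − 739 = -1583; wraps to 465 = 00111010001

465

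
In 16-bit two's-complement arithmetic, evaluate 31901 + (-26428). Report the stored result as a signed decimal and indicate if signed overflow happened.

5473; no overflow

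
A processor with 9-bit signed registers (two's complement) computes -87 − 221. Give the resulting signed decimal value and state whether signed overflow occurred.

-87 → 110101001
221 → 011011101
Subtract via negate-and-add: invert 011011101 + 1 = 100100011 (i.e. -221).
  110101001
+ 100100011
= 011001100  (discard carry-out 1)
Result 011001100: MSB = 0 → value 204.
Both addends (after negating the subtrahend) are negative but the stored result is non-negative: signed overflow. The true value -87 − 221 = -308 lies outside [-256, 255].

204; overflow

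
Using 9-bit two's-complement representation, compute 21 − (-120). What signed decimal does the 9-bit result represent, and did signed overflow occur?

21 → 000010101
-120 → 110001000
Subtract via negate-and-add: invert 110001000 + 1 = 001111000 (i.e. 120).
  000010101
+ 001111000
= 010001101
Result 010001101: MSB = 0 → value 141.
Both addends (after negating the subtrahend) are non-negative and so is the stored result: no signed overflow.

141; no overflow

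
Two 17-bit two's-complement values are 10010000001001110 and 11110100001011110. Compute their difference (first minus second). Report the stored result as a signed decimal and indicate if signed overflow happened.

10010000001001110 = -57266 (signed)
11110100001011110 = -6050 (signed)
Subtract via negate-and-add: invert 11110100001011110 + 1 = 00001011110100010 (i.e. 6050).
  10010000001001110
+ 00001011110100010
= 10011011111110000
Result 10011011111110000: MSB = 1 → 79856 − 131072 = -51216.
Addends (after negating the subtrahend) have opposite signs, so signed overflow cannot occur.

-51216; no overflow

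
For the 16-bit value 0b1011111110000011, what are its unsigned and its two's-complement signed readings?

unsigned = 49027, signed = -16509

Unsigned: 1011111110000011 = 49027.
Signed: MSB=1 → 49027 − 65536 = -16509.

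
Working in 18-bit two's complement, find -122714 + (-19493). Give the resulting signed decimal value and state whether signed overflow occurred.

119937; overflow

-122714 → 100010000010100110
-19493 → 111011001111011011
  100010000010100110
+ 111011001111011011
= 011101010010000001  (discard carry-out 1)
Result 011101010010000001: MSB = 0 → value 119937.
Both addends are negative but the stored result is non-negative: signed overflow. The true value -122714 + (-19493) = -142207 lies outside [-131072, 131071].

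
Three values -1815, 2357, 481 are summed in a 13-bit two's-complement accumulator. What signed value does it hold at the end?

1023

-1815 + 2357 = 542 (0001000011110)
542 + 481 = 1023 (0001111111111)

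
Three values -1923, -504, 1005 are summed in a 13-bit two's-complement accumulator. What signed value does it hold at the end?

-1422

-1923 + (-504) = -2427 (1011010000101)
-2427 + 1005 = -1422 (1101001110010)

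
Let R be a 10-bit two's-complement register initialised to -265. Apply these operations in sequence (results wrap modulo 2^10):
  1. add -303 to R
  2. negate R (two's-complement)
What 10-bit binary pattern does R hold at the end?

1000111000

Start: R = -265 = 1011110111.
R = -265 + (-303) = -568; wraps to 456 = 0111001000
R = −(456) = -456 = 1000111000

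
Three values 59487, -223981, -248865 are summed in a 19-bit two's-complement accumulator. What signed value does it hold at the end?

110929

59487 + (-223981) = -164494 (1010111110101110010)
-164494 + (-248865) = -413359 → wraps to 110929 (0011011000101010001)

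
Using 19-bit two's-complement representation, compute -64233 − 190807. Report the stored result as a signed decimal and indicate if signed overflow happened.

-64233 → 1110000010100010111
190807 → 0101110100101010111
Subtract via negate-and-add: invert 0101110100101010111 + 1 = 1010001011010101001 (i.e. -190807).
  1110000010100010111
+ 1010001011010101001
= 1000001101111000000  (discard carry-out 1)
Result 1000001101111000000: MSB = 1 → 269248 − 524288 = -255040.
Both addends (after negating the subtrahend) are negative and so is the stored result: no signed overflow.

-255040; no overflow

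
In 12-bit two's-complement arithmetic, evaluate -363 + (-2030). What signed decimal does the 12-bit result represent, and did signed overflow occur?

1703; overflow

-363 → 111010010101
-2030 → 100000010010
  111010010101
+ 100000010010
= 011010100111  (discard carry-out 1)
Result 011010100111: MSB = 0 → value 1703.
Both addends are negative but the stored result is non-negative: signed overflow. The true value -363 + (-2030) = -2393 lies outside [-2048, 2047].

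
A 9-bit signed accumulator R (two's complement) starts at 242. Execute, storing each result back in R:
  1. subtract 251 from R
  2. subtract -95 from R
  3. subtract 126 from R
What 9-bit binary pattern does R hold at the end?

111011000

Start: R = 242 = 011110010.
R = 242 − 251 = -9 = 111110111
R = -9 − (-95) = 86 = 001010110
R = 86 − 126 = -40 = 111011000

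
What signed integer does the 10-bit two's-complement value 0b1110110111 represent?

-73

MSB is 1, so the value is negative.
Invert: 0001001000. Add 1: 0001001001 = 73. So the value is −73.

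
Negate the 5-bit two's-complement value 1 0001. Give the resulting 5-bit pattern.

01111

Invert: 01110. Add 1: 01111.
Check: 10001 = -15, 01111 = 15.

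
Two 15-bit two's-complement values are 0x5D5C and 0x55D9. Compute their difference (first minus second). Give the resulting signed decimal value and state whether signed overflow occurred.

1923; no overflow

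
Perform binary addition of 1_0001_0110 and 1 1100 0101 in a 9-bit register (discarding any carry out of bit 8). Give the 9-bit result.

  100010110
+ 111000101
= 011011011  (discard carry-out 1)

011011011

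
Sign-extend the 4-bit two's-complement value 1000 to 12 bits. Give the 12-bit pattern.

MSB of 1000 is 1; replicate it into the new high bits.
11111111|1000 → 111111111000 (still -8).

111111111000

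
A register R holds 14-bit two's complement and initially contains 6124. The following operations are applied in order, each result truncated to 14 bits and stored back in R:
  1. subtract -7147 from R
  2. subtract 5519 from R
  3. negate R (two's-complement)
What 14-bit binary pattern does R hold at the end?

10000110111000

Start: R = 6124 = 01011111101100.
R = 6124 − (-7147) = 13271; wraps to -3113 = 11001111010111
R = -3113 − 5519 = -8632; wraps to 7752 = 01111001001000
R = −(7752) = -7752 = 10000110111000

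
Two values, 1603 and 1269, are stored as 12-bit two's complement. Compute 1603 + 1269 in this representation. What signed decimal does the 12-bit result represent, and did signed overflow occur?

-1224; overflow

1603 → 011001000011
1269 → 010011110101
  011001000011
+ 010011110101
= 101100111000
Result 101100111000: MSB = 1 → 2872 − 4096 = -1224.
Both addends are non-negative but the stored result is negative: signed overflow. The true value 1603 + 1269 = 2872 lies outside [-2048, 2047].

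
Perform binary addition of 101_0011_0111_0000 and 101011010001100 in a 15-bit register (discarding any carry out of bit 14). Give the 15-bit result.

  101001101110000
+ 101011010001100
= 010100111111100  (discard carry-out 1)

010100111111100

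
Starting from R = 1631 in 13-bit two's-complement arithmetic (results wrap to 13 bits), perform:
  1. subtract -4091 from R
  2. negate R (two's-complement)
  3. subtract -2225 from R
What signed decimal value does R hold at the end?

-3497

Start: R = 1631 = 0011001011111.
R = 1631 − (-4091) = 5722; wraps to -2470 = 1011001011010
R = −(-2470) = 2470 = 0100110100110
R = 2470 − (-2225) = 4695; wraps to -3497 = 1001001010111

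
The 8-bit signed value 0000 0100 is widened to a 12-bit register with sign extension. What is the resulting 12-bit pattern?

000000000100

MSB of 00000100 is 0; replicate it into the new high bits.
0000|00000100 → 000000000100 (still 4).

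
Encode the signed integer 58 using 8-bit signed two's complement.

00111010

58 is non-negative, so write it directly in 8 bits: 00111010.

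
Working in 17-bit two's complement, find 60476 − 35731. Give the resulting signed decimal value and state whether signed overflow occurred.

24745; no overflow

60476 → 01110110000111100
35731 → 01000101110010011
Subtract via negate-and-add: invert 01000101110010011 + 1 = 10111010001101101 (i.e. -35731).
  01110110000111100
+ 10111010001101101
= 00110000010101001  (discard carry-out 1)
Result 00110000010101001: MSB = 0 → value 24745.
Addends (after negating the subtrahend) have opposite signs, so signed overflow cannot occur.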